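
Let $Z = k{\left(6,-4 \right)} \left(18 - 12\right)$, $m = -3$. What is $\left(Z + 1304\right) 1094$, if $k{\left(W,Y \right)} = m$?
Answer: $1406884$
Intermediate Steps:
$k{\left(W,Y \right)} = -3$
$Z = -18$ ($Z = - 3 \left(18 - 12\right) = \left(-3\right) 6 = -18$)
$\left(Z + 1304\right) 1094 = \left(-18 + 1304\right) 1094 = 1286 \cdot 1094 = 1406884$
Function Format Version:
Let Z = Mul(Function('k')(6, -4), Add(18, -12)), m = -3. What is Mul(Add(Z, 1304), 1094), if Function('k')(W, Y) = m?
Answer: 1406884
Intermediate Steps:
Function('k')(W, Y) = -3
Z = -18 (Z = Mul(-3, Add(18, -12)) = Mul(-3, 6) = -18)
Mul(Add(Z, 1304), 1094) = Mul(Add(-18, 1304), 1094) = Mul(1286, 1094) = 1406884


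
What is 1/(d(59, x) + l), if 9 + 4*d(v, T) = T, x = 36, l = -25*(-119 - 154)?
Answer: 4/27327 ≈ 0.00014638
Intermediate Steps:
l = 6825 (l = -25*(-273) = 6825)
d(v, T) = -9/4 + T/4
1/(d(59, x) + l) = 1/((-9/4 + (1/4)*36) + 6825) = 1/((-9/4 + 9) + 6825) = 1/(27/4 + 6825) = 1/(27327/4) = 4/27327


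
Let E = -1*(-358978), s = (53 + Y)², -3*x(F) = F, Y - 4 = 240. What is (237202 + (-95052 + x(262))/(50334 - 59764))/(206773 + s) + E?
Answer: 1497846379926419/4172520390 ≈ 3.5898e+5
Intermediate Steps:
Y = 244 (Y = 4 + 240 = 244)
x(F) = -F/3
s = 88209 (s = (53 + 244)² = 297² = 88209)
E = 358978
(237202 + (-95052 + x(262))/(50334 - 59764))/(206773 + s) + E = (237202 + (-95052 - ⅓*262)/(50334 - 59764))/(206773 + 88209) + 358978 = (237202 + (-95052 - 262/3)/(-9430))/294982 + 358978 = (237202 - 285418/3*(-1/9430))*(1/294982) + 358978 = (237202 + 142709/14145)*(1/294982) + 358978 = (3355364999/14145)*(1/294982) + 358978 = 3355364999/4172520390 + 358978 = 1497846379926419/4172520390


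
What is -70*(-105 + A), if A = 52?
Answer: 3710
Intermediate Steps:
-70*(-105 + A) = -70*(-105 + 52) = -70*(-53) = 3710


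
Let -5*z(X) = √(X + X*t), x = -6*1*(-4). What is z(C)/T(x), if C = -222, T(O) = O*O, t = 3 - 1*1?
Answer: -I*√74/960 ≈ -0.0089608*I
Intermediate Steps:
x = 24 (x = -6*(-4) = 24)
t = 2 (t = 3 - 1 = 2)
T(O) = O²
z(X) = -√3*√X/5 (z(X) = -√(X + X*2)/5 = -√(X + 2*X)/5 = -√3*√X/5)
z(C)/T(x) = (-√3*√(-222)/5)/(24²) = -√3*I*√222/5/576 = -3*I*√74/5*(1/576) = -I*√74/960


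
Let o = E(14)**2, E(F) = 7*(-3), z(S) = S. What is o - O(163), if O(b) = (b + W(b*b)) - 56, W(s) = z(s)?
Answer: -26235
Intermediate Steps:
W(s) = s
E(F) = -21
O(b) = -56 + b + b**2 (O(b) = (b + b*b) - 56 = (b + b**2) - 56 = -56 + b + b**2)
o = 441 (o = (-21)**2 = 441)
o - O(163) = 441 - (-56 + 163 + 163**2) = 441 - (-56 + 163 + 26569) = 441 - 1*26676 = 441 - 26676 = -26235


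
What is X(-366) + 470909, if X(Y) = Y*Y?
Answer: 604865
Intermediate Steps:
X(Y) = Y²
X(-366) + 470909 = (-366)² + 470909 = 133956 + 470909 = 604865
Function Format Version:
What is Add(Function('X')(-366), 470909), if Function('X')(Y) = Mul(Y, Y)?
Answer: 604865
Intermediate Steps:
Function('X')(Y) = Pow(Y, 2)
Add(Function('X')(-366), 470909) = Add(Pow(-366, 2), 470909) = Add(133956, 470909) = 604865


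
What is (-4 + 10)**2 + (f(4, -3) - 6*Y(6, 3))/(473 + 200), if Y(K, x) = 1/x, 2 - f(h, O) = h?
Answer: 24224/673 ≈ 35.994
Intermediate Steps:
f(h, O) = 2 - h
(-4 + 10)**2 + (f(4, -3) - 6*Y(6, 3))/(473 + 200) = (-4 + 10)**2 + ((2 - 1*4) - 6/3)/(473 + 200) = 6**2 + ((2 - 4) - 6*1/3)/673 = 36 + (-2 - 2)/673 = 36 + (1/673)*(-4) = 36 - 4/673 = 24224/673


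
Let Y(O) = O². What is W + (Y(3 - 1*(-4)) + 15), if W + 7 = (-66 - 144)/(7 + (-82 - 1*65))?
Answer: 117/2 ≈ 58.500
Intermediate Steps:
W = -11/2 (W = -7 + (-66 - 144)/(7 + (-82 - 1*65)) = -7 - 210/(7 + (-82 - 65)) = -7 - 210/(7 - 147) = -7 - 210/(-140) = -7 - 210*(-1/140) = -7 + 3/2 = -11/2 ≈ -5.5000)
W + (Y(3 - 1*(-4)) + 15) = -11/2 + ((3 - 1*(-4))² + 15) = -11/2 + ((3 + 4)² + 15) = -11/2 + (7² + 15) = -11/2 + (49 + 15) = -11/2 + 64 = 117/2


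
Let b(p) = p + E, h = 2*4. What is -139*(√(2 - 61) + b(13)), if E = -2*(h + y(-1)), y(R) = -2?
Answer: -139 - 139*I*√59 ≈ -139.0 - 1067.7*I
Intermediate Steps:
h = 8
E = -12 (E = -2*(8 - 2) = -2*6 = -12)
b(p) = -12 + p (b(p) = p - 12 = -12 + p)
-139*(√(2 - 61) + b(13)) = -139*(√(2 - 61) + (-12 + 13)) = -139*(√(-59) + 1) = -139*(I*√59 + 1) = -139*(1 + I*√59) = -139 - 139*I*√59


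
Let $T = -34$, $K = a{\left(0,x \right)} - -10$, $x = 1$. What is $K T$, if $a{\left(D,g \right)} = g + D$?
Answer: $-374$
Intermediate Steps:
$a{\left(D,g \right)} = D + g$
$K = 11$ ($K = \left(0 + 1\right) - -10 = 1 + 10 = 11$)
$K T = 11 \left(-34\right) = -374$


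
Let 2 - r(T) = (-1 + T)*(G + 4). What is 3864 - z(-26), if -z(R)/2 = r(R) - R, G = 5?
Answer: 4406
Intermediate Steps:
r(T) = 11 - 9*T (r(T) = 2 - (-1 + T)*(5 + 4) = 2 - (-1 + T)*9 = 2 - (-9 + 9*T) = 2 + (9 - 9*T) = 11 - 9*T)
z(R) = -22 + 20*R (z(R) = -2*((11 - 9*R) - R) = -2*(11 - 10*R) = -22 + 20*R)
3864 - z(-26) = 3864 - (-22 + 20*(-26)) = 3864 - (-22 - 520) = 3864 - 1*(-542) = 3864 + 542 = 4406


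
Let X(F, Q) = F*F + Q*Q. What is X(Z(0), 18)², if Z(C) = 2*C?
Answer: 104976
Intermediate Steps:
X(F, Q) = F² + Q²
X(Z(0), 18)² = ((2*0)² + 18²)² = (0² + 324)² = (0 + 324)² = 324² = 104976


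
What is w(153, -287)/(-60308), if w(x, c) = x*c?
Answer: 43911/60308 ≈ 0.72811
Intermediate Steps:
w(x, c) = c*x
w(153, -287)/(-60308) = -287*153/(-60308) = -43911*(-1/60308) = 43911/60308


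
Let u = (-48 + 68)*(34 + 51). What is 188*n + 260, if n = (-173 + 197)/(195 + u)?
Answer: 497212/1895 ≈ 262.38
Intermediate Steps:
u = 1700 (u = 20*85 = 1700)
n = 24/1895 (n = (-173 + 197)/(195 + 1700) = 24/1895 ≈ 0.012665)
188*n + 260 = 188*(24/1895) + 260 = 4512/1895 + 260 = 497212/1895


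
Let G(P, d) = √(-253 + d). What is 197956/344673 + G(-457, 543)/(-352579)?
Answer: 197956/344673 - √290/352579 ≈ 0.57428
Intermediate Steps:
197956/344673 + G(-457, 543)/(-352579) = 197956/344673 + √(-253 + 543)/(-352579) = 197956*(1/344673) + √290*(-1/352579) = 197956/344673 - √290/352579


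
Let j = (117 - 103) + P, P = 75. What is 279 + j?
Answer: 368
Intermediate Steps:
j = 89 (j = (117 - 103) + 75 = 14 + 75 = 89)
279 + j = 279 + 89 = 368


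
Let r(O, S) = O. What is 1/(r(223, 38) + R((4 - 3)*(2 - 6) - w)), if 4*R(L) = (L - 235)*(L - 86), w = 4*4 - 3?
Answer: 1/6712 ≈ 0.00014899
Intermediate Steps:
w = 13 (w = 16 - 3 = 13)
R(L) = (-235 + L)*(-86 + L)/4 (R(L) = ((L - 235)*(L - 86))/4 = ((-235 + L)*(-86 + L))/4 = (-235 + L)*(-86 + L)/4)
1/(r(223, 38) + R((4 - 3)*(2 - 6) - w)) = 1/(223 + (10105/2 - 321*((4 - 3)*(2 - 6) - 1*13)/4 + ((4 - 3)*(2 - 6) - 1*13)²/4)) = 1/(223 + (10105/2 - 321*(1*(-4) - 13)/4 + (1*(-4) - 13)²/4)) = 1/(223 + (10105/2 - 321*(-4 - 13)/4 + (-4 - 13)²/4)) = 1/(223 + (10105/2 - 321/4*(-17) + (¼)*(-17)²)) = 1/(223 + (10105/2 + 5457/4 + (¼)*289)) = 1/(223 + (10105/2 + 5457/4 + 289/4)) = 1/(223 + 6489) = 1/6712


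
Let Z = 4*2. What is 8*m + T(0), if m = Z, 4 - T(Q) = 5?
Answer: 63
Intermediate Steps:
T(Q) = -1 (T(Q) = 4 - 1*5 = 4 - 5 = -1)
Z = 8
m = 8
8*m + T(0) = 8*8 - 1 = 64 - 1 = 63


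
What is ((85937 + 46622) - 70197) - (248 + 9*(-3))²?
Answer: 13521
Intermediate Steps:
((85937 + 46622) - 70197) - (248 + 9*(-3))² = (132559 - 70197) - (248 - 27)² = 62362 - 1*221² = 62362 - 1*48841 = 62362 - 48841 = 13521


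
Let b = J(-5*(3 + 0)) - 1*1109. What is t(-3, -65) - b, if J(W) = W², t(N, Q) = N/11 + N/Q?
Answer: 631898/715 ≈ 883.77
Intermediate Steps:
t(N, Q) = N/11 + N/Q (t(N, Q) = N*(1/11) + N/Q = N/11 + N/Q)
b = -884 (b = (-5*(3 + 0))² - 1*1109 = (-5*3)² - 1109 = (-15)² - 1109 = 225 - 1109 = -884)
t(-3, -65) - b = ((1/11)*(-3) - 3/(-65)) - 1*(-884) = (-3/11 - 3*(-1/65)) + 884 = (-3/11 + 3/65) + 884 = -162/715 + 884 = 631898/715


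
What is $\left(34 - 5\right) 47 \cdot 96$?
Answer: $130848$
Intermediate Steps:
$\left(34 - 5\right) 47 \cdot 96 = 29 \cdot 47 \cdot 96 = 1363 \cdot 96 = 130848$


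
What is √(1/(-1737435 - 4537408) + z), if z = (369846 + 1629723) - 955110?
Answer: 62*√10698274710671942/6274843 ≈ 1022.0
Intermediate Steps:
z = 1044459 (z = 1999569 - 955110 = 1044459)
√(1/(-1737435 - 4537408) + z) = √(1/(-1737435 - 4537408) + 1044459) = √(1/(-6274843) + 1044459) = √(-1/6274843 + 1044459) = √(6553816244936/6274843) = 62*√10698274710671942/6274843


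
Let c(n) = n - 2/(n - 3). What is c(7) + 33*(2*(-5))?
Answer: -647/2 ≈ -323.50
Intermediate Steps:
c(n) = n - 2/(-3 + n)
c(7) + 33*(2*(-5)) = (-2 + 7² - 3*7)/(-3 + 7) + 33*(2*(-5)) = (-2 + 49 - 21)/4 + 33*(-10) = (¼)*26 - 330 = 13/2 - 330 = -647/2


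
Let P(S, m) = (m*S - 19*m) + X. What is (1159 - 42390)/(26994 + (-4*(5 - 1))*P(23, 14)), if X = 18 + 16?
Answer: -41231/25554 ≈ -1.6135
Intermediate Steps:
X = 34
P(S, m) = 34 - 19*m + S*m (P(S, m) = (m*S - 19*m) + 34 = (S*m - 19*m) + 34 = (-19*m + S*m) + 34 = 34 - 19*m + S*m)
(1159 - 42390)/(26994 + (-4*(5 - 1))*P(23, 14)) = (1159 - 42390)/(26994 + (-4*(5 - 1))*(34 - 19*14 + 23*14)) = -41231/(26994 + (-4*4)*(34 - 266 + 322)) = -41231/(26994 - 16*90) = -41231/(26994 - 1440) = -41231/25554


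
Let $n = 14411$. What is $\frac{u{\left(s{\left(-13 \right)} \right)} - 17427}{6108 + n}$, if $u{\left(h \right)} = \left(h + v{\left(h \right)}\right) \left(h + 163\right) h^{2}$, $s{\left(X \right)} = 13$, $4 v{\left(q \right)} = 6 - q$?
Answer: $\frac{317193}{20519} \approx 15.458$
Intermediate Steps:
$v{\left(q \right)} = \frac{3}{2} - \frac{q}{4}$ ($v{\left(q \right)} = \frac{6 - q}{4} = \frac{3}{2} - \frac{q}{4}$)
$u{\left(h \right)} = h^{2} \left(163 + h\right) \left(\frac{3}{2} + \frac{3 h}{4}\right)$ ($u{\left(h \right)} = \left(h - \left(- \frac{3}{2} + \frac{h}{4}\right)\right) \left(h + 163\right) h^{2} = \left(\frac{3}{2} + \frac{3 h}{4}\right) \left(163 + h\right) h^{2} = \left(163 + h\right) \left(\frac{3}{2} + \frac{3 h}{4}\right) h^{2} = h^{2} \left(163 + h\right) \left(\frac{3}{2} + \frac{3 h}{4}\right)$)
$\frac{u{\left(s{\left(-13 \right)} \right)} - 17427}{6108 + n} = \frac{\frac{3 \cdot 13^{2} \left(326 + 13^{2} + 165 \cdot 13\right)}{4} - 17427}{6108 + 14411} = \frac{\frac{3}{4} \cdot 169 \left(326 + 169 + 2145\right) - 17427}{20519} = \left(\frac{3}{4} \cdot 169 \cdot 2640 - 17427\right) \frac{1}{20519} = \left(334620 - 17427\right) \frac{1}{20519} = 317193 \cdot \frac{1}{20519} = \frac{317193}{20519}$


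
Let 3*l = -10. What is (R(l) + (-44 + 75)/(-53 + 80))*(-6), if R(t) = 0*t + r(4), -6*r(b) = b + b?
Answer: 10/9 ≈ 1.1111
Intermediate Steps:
l = -10/3 (l = (⅓)*(-10) = -10/3 ≈ -3.3333)
r(b) = -b/3 (r(b) = -(b + b)/6 = -b/3)
R(t) = -4/3 (R(t) = 0*t - ⅓*4 = 0 - 4/3 = -4/3)
(R(l) + (-44 + 75)/(-53 + 80))*(-6) = (-4/3 + (-44 + 75)/(-53 + 80))*(-6) = (-4/3 + 31/27)*(-6) = -5/27*(-6) = 10/9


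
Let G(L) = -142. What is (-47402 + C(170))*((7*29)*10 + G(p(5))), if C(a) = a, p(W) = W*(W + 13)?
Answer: -89174016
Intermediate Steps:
p(W) = W*(13 + W)
(-47402 + C(170))*((7*29)*10 + G(p(5))) = (-47402 + 170)*((7*29)*10 - 142) = -47232*(203*10 - 142) = -47232*(2030 - 142) = -47232*1888 = -89174016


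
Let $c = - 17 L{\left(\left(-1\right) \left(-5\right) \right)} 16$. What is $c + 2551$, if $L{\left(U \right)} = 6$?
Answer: $919$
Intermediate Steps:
$c = -1632$ ($c = \left(-17\right) 6 \cdot 16 = \left(-102\right) 16 = -1632$)
$c + 2551 = -1632 + 2551 = 919$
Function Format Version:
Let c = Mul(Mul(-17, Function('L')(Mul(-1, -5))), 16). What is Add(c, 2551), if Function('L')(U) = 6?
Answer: 919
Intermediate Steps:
c = -1632 (c = Mul(Mul(-17, 6), 16) = Mul(-102, 16) = -1632)
Add(c, 2551) = Add(-1632, 2551) = 919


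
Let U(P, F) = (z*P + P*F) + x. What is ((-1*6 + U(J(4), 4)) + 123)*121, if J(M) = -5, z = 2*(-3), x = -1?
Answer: 15246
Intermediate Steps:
z = -6
U(P, F) = -1 - 6*P + F*P (U(P, F) = (-6*P + P*F) - 1 = (-6*P + F*P) - 1 = -1 - 6*P + F*P)
((-1*6 + U(J(4), 4)) + 123)*121 = ((-1*6 + (-1 - 6*(-5) + 4*(-5))) + 123)*121 = ((-6 + (-1 + 30 - 20)) + 123)*121 = ((-6 + 9) + 123)*121 = (3 + 123)*121 = 126*121 = 15246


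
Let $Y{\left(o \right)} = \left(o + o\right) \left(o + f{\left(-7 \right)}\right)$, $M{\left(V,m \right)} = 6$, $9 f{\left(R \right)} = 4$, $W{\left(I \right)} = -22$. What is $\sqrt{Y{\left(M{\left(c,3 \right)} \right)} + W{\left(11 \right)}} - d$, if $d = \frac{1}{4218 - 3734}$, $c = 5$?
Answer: $- \frac{1}{484} + \frac{\sqrt{498}}{3} \approx 7.4366$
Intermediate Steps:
$f{\left(R \right)} = \frac{4}{9}$ ($f{\left(R \right)} = \frac{1}{9} \cdot 4 = \frac{4}{9}$)
$Y{\left(o \right)} = 2 o \left(\frac{4}{9} + o\right)$ ($Y{\left(o \right)} = \left(o + o\right) \left(o + \frac{4}{9}\right) = 2 o \left(\frac{4}{9} + o\right)$)
$d = \frac{1}{484} \approx 0.0020661$
$\sqrt{Y{\left(M{\left(c,3 \right)} \right)} + W{\left(11 \right)}} - d = \sqrt{\frac{2}{9} \cdot 6 \left(4 + 9 \cdot 6\right) - 22} - \frac{1}{484} = \sqrt{\frac{2}{9} \cdot 6 \left(4 + 54\right) - 22} - \frac{1}{484} = \sqrt{\frac{2}{9} \cdot 6 \cdot 58 - 22} - \frac{1}{484} = \sqrt{\frac{232}{3} - 22} - \frac{1}{484} = \sqrt{\frac{166}{3}} - \frac{1}{484} = \frac{\sqrt{498}}{3} - \frac{1}{484} = - \frac{1}{484} + \frac{\sqrt{498}}{3}$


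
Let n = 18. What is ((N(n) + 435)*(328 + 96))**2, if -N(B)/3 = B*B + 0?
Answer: 51841825344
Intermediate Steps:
N(B) = -3*B**2 (N(B) = -3*(B*B + 0) = -3*(B**2 + 0) = -3*B**2)
((N(n) + 435)*(328 + 96))**2 = ((-3*18**2 + 435)*(328 + 96))**2 = ((-3*324 + 435)*424)**2 = ((-972 + 435)*424)**2 = (-537*424)**2 = (-227688)**2 = 51841825344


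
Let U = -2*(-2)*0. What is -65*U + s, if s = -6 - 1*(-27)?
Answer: 21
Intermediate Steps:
s = 21 (s = -6 + 27 = 21)
U = 0 (U = 4*0 = 0)
-65*U + s = -65*0 + 21 = 0 + 21 = 21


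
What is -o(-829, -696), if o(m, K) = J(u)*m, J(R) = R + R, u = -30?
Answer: -49740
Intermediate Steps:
J(R) = 2*R
o(m, K) = -60*m (o(m, K) = (2*(-30))*m = -60*m)
-o(-829, -696) = -(-60)*(-829) = -1*49740 = -49740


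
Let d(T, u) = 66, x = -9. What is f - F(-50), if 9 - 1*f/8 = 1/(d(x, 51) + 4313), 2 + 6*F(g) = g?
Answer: 1059694/13137 ≈ 80.665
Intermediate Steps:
F(g) = -⅓ + g/6
f = 315280/4379 (f = 72 - 8/(66 + 4313) = 72 - 8/4379 = 315280/4379 ≈ 71.998)
f - F(-50) = 315280/4379 - (-⅓ + (⅙)*(-50)) = 315280/4379 - (-⅓ - 25/3) = 315280/4379 - 1*(-26/3) = 315280/4379 + 26/3 = 1059694/13137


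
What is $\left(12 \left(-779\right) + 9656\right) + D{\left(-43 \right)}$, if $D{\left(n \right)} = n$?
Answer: $265$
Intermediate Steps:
$\left(12 \left(-779\right) + 9656\right) + D{\left(-43 \right)} = \left(12 \left(-779\right) + 9656\right) - 43 = \left(-9348 + 9656\right) - 43 = 308 - 43 = 265$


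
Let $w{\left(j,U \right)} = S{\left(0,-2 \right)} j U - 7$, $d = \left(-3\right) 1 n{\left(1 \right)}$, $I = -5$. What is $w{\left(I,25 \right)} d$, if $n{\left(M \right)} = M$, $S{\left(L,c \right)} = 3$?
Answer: $1146$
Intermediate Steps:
$d = -3$ ($d = \left(-3\right) 1 \cdot 1 = \left(-3\right) 1 = -3$)
$w{\left(j,U \right)} = -7 + 3 U j$ ($w{\left(j,U \right)} = 3 j U - 7 = 3 U j - 7 = -7 + 3 U j$)
$w{\left(I,25 \right)} d = \left(-7 + 3 \cdot 25 \left(-5\right)\right) \left(-3\right) = \left(-7 - 375\right) \left(-3\right) = \left(-382\right) \left(-3\right) = 1146$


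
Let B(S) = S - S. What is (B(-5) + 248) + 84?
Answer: 332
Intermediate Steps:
B(S) = 0
(B(-5) + 248) + 84 = (0 + 248) + 84 = 248 + 84 = 332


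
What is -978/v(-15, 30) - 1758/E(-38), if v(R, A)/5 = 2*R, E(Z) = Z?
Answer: 25072/475 ≈ 52.783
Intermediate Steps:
v(R, A) = 10*R (v(R, A) = 5*(2*R) = 10*R)
-978/v(-15, 30) - 1758/E(-38) = -978/(10*(-15)) - 1758/(-38) = -978/(-150) - 1758*(-1/38) = -978*(-1/150) + 879/19 = 163/25 + 879/19 = 25072/475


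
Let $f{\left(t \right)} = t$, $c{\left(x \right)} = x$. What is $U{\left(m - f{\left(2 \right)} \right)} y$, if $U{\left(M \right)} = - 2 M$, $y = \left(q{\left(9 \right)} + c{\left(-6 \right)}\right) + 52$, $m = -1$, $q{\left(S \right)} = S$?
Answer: $330$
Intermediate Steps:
$y = 55$ ($y = \left(9 - 6\right) + 52 = 3 + 52 = 55$)
$U{\left(m - f{\left(2 \right)} \right)} y = - 2 \left(-1 - 2\right) 55 = \left(-2\right) \left(-3\right) 55 = 6 \cdot 55 = 330$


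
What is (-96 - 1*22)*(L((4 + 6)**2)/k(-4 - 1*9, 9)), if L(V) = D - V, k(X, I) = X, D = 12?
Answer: -10384/13 ≈ -798.77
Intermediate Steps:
L(V) = 12 - V
(-96 - 1*22)*(L((4 + 6)**2)/k(-4 - 1*9, 9)) = (-96 - 1*22)*((12 - (4 + 6)**2)/(-4 - 1*9)) = (-96 - 22)*((12 - 1*10**2)/(-4 - 9)) = -118*(12 - 1*100)/(-13) = -118*(12 - 100)*(-1)/13 = -(-10384)*(-1)/13 = -118*88/13 = -10384/13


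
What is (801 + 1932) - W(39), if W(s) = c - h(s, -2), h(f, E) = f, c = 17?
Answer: 2755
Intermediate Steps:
W(s) = 17 - s
(801 + 1932) - W(39) = (801 + 1932) - (17 - 1*39) = 2733 - (17 - 39) = 2733 - 1*(-22) = 2733 + 22 = 2755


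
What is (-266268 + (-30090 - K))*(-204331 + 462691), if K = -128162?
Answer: -43455118560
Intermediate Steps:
(-266268 + (-30090 - K))*(-204331 + 462691) = (-266268 + (-30090 - 1*(-128162)))*(-204331 + 462691) = (-266268 + (-30090 + 128162))*258360 = (-266268 + 98072)*258360 = -168196*258360 = -43455118560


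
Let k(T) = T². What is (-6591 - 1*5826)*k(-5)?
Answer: -310425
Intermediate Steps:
(-6591 - 1*5826)*k(-5) = (-6591 - 1*5826)*(-5)² = (-6591 - 5826)*25 = -12417*25 = -310425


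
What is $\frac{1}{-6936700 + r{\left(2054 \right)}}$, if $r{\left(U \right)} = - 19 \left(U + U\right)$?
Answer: $- \frac{1}{7014752} \approx -1.4256 \cdot 10^{-7}$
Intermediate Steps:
$r{\left(U \right)} = - 38 U$ ($r{\left(U \right)} = - 19 \cdot 2 U = - 38 U$)
$\frac{1}{-6936700 + r{\left(2054 \right)}} = \frac{1}{-6936700 - 78052} = \frac{1}{-7014752} = - \frac{1}{7014752}$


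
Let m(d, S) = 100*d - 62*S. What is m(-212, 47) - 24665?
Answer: -48779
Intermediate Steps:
m(d, S) = -62*S + 100*d
m(-212, 47) - 24665 = (-62*47 + 100*(-212)) - 24665 = (-2914 - 21200) - 24665 = -24114 - 24665 = -48779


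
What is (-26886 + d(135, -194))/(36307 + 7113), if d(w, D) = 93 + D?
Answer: -26987/43420 ≈ -0.62153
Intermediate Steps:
(-26886 + d(135, -194))/(36307 + 7113) = (-26886 + (93 - 194))/(36307 + 7113) = (-26886 - 101)/43420 = -26987*1/43420 = -26987/43420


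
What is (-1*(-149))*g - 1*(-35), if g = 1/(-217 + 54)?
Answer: 5556/163 ≈ 34.086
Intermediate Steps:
g = -1/163 (g = 1/(-163) = -1/163 ≈ -0.0061350)
(-1*(-149))*g - 1*(-35) = -1*(-149)*(-1/163) - 1*(-35) = 149*(-1/163) + 35 = -149/163 + 35 = 5556/163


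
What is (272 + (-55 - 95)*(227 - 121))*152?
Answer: -2375456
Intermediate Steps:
(272 + (-55 - 95)*(227 - 121))*152 = (272 - 150*106)*152 = (272 - 15900)*152 = -15628*152 = -2375456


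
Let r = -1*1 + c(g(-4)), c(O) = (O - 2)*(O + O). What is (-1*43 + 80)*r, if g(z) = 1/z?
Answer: 37/8 ≈ 4.6250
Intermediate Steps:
c(O) = 2*O*(-2 + O) (c(O) = (-2 + O)*(2*O) = 2*O*(-2 + O))
r = 1/8 (r = -1*1 + 2*(-2 + 1/(-4))/(-4) = -1 + 2*(-1/4)*(-2 - 1/4) = -1 + 2*(-1/4)*(-9/4) = -1 + 9/8 = 1/8 ≈ 0.12500)
(-1*43 + 80)*r = (-1*43 + 80)*(1/8) = (-43 + 80)*(1/8) = 37*(1/8) = 37/8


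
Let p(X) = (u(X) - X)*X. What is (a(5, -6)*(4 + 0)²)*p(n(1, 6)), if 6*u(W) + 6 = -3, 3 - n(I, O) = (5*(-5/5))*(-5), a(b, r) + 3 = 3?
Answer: 0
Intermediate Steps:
a(b, r) = 0 (a(b, r) = -3 + 3 = 0)
n(I, O) = -22 (n(I, O) = 3 - 5*(-5/5)*(-5) = 3 - 5*(-5*⅕)*(-5) = 3 - 5*(-1)*(-5) = 3 - (-5)*(-5) = 3 - 1*25 = 3 - 25 = -22)
u(W) = -3/2 (u(W) = -1 + (⅙)*(-3) = -1 - ½ = -3/2)
p(X) = X*(-3/2 - X) (p(X) = (-3/2 - X)*X = X*(-3/2 - X))
(a(5, -6)*(4 + 0)²)*p(n(1, 6)) = (0*(4 + 0)²)*(-½*(-22)*(3 + 2*(-22))) = (0*4²)*(-½*(-22)*(3 - 44)) = (0*16)*(-½*(-22)*(-41)) = 0*(-451) = 0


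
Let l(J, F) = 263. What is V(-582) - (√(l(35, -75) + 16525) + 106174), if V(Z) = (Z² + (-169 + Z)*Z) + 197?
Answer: 669829 - 2*√4197 ≈ 6.6970e+5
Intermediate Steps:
V(Z) = 197 + Z² + Z*(-169 + Z) (V(Z) = (Z² + Z*(-169 + Z)) + 197 = 197 + Z² + Z*(-169 + Z))
V(-582) - (√(l(35, -75) + 16525) + 106174) = (197 - 169*(-582) + 2*(-582)²) - (√(263 + 16525) + 106174) = (197 + 98358 + 2*338724) - (√16788 + 106174) = (197 + 98358 + 677448) - (2*√4197 + 106174) = 776003 - (106174 + 2*√4197) = 776003 + (-106174 - 2*√4197) = 669829 - 2*√4197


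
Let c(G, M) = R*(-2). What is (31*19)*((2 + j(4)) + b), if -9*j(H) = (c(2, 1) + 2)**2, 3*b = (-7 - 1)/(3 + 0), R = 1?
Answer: 5890/9 ≈ 654.44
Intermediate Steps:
c(G, M) = -2 (c(G, M) = 1*(-2) = -2)
b = -8/9 (b = ((-7 - 1)/(3 + 0))/3 = (-8/3)/3 = (-8*1/3)/3 = (1/3)*(-8/3) = -8/9 ≈ -0.88889)
j(H) = 0 (j(H) = -(-2 + 2)**2/9 = -1/9*0**2 = -1/9*0 = 0)
(31*19)*((2 + j(4)) + b) = (31*19)*((2 + 0) - 8/9) = 589*(2 - 8/9) = 589*(10/9) = 5890/9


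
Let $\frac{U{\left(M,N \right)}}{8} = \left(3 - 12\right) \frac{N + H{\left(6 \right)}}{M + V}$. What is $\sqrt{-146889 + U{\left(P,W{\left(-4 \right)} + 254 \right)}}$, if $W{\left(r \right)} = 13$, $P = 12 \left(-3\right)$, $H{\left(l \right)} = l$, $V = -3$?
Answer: $3 i \sqrt{16265} \approx 382.6 i$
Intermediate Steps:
$P = -36$
$U{\left(M,N \right)} = - \frac{72 \left(6 + N\right)}{-3 + M}$ ($U{\left(M,N \right)} = 8 \left(3 - 12\right) \frac{N + 6}{M - 3} = 8 \left(- 9 \frac{6 + N}{-3 + M}\right) = 8 \left(- \frac{9 \left(6 + N\right)}{-3 + M}\right) = - \frac{72 \left(6 + N\right)}{-3 + M}$)
$\sqrt{-146889 + U{\left(P,W{\left(-4 \right)} + 254 \right)}} = \sqrt{-146889 + \frac{72 \left(-6 - \left(13 + 254\right)\right)}{-3 - 36}} = \sqrt{-146889 + \frac{72 \left(-6 - 267\right)}{-39}} = \sqrt{-146889 + 72 \left(- \frac{1}{39}\right) \left(-6 - 267\right)} = \sqrt{-146889 + 72 \left(- \frac{1}{39}\right) \left(-273\right)} = \sqrt{-146889 + 504} = \sqrt{-146385} = 3 i \sqrt{16265}$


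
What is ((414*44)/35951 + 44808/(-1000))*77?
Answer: -15329510427/4493875 ≈ -3411.2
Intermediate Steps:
((414*44)/35951 + 44808/(-1000))*77 = (18216*(1/35951) + 44808*(-1/1000))*77 = (18216/35951 - 5601/125)*77 = -199084551/4493875*77 = -15329510427/4493875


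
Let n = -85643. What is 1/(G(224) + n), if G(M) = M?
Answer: -1/85419 ≈ -1.1707e-5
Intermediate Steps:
1/(G(224) + n) = 1/(224 - 85643) = 1/(-85419) = -1/85419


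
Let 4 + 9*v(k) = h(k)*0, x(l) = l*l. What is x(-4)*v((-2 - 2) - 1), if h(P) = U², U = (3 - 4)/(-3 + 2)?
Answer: -64/9 ≈ -7.1111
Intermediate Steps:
U = 1 (U = -1/(-1) = -1*(-1) = 1)
x(l) = l²
h(P) = 1 (h(P) = 1² = 1)
v(k) = -4/9 (v(k) = -4/9 + (1*0)/9 = -4/9 + (⅑)*0 = -4/9 + 0 = -4/9)
x(-4)*v((-2 - 2) - 1) = (-4)²*(-4/9) = 16*(-4/9) = -64/9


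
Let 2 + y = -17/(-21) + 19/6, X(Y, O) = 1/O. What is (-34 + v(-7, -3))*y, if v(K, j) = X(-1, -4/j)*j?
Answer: -12035/168 ≈ -71.637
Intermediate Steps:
v(K, j) = -j²/4 (v(K, j) = j/((-4/j)) = (-j/4)*j = -j²/4)
y = 83/42 (y = -2 + (-17/(-21) + 19/6) = -2 + (-17*(-1/21) + 19*(⅙)) = -2 + (17/21 + 19/6) = -2 + 167/42 = 83/42 ≈ 1.9762)
(-34 + v(-7, -3))*y = (-34 - ¼*(-3)²)*(83/42) = (-34 - ¼*9)*(83/42) = (-34 - 9/4)*(83/42) = -145/4*83/42 = -12035/168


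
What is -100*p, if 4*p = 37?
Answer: -925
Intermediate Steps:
p = 37/4 (p = (¼)*37 = 37/4 ≈ 9.2500)
-100*p = -100*37/4 = -925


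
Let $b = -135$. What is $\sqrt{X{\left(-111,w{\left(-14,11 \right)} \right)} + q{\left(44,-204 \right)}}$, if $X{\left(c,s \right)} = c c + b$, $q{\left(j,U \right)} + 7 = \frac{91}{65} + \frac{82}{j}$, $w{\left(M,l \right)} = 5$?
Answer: $\frac{\sqrt{147405390}}{110} \approx 110.37$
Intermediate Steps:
$q{\left(j,U \right)} = - \frac{28}{5} + \frac{82}{j}$ ($q{\left(j,U \right)} = -7 + \left(\frac{91}{65} + \frac{82}{j}\right) = -7 + \left(91 \cdot \frac{1}{65} + \frac{82}{j}\right) = -7 + \left(\frac{7}{5} + \frac{82}{j}\right) = - \frac{28}{5} + \frac{82}{j}$)
$X{\left(c,s \right)} = -135 + c^{2}$ ($X{\left(c,s \right)} = c c - 135 = c^{2} - 135 = -135 + c^{2}$)
$\sqrt{X{\left(-111,w{\left(-14,11 \right)} \right)} + q{\left(44,-204 \right)}} = \sqrt{\left(-135 + \left(-111\right)^{2}\right) - \left(\frac{28}{5} - \frac{82}{44}\right)} = \sqrt{\left(-135 + 12321\right) + \left(- \frac{28}{5} + 82 \cdot \frac{1}{44}\right)} = \sqrt{12186 + \left(- \frac{28}{5} + \frac{41}{22}\right)} = \sqrt{12186 - \frac{411}{110}} = \sqrt{\frac{1340049}{110}} = \frac{\sqrt{147405390}}{110}$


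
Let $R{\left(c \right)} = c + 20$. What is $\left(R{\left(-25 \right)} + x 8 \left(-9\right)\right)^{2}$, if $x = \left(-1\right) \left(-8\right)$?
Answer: $337561$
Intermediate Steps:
$x = 8$
$R{\left(c \right)} = 20 + c$
$\left(R{\left(-25 \right)} + x 8 \left(-9\right)\right)^{2} = \left(\left(20 - 25\right) + 8 \cdot 8 \left(-9\right)\right)^{2} = \left(-5 + 64 \left(-9\right)\right)^{2} = \left(-5 - 576\right)^{2} = \left(-581\right)^{2} = 337561$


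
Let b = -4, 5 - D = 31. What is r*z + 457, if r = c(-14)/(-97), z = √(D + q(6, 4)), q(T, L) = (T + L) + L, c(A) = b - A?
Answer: 457 - 20*I*√3/97 ≈ 457.0 - 0.35712*I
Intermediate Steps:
D = -26 (D = 5 - 1*31 = 5 - 31 = -26)
c(A) = -4 - A
q(T, L) = T + 2*L (q(T, L) = (L + T) + L = T + 2*L)
z = 2*I*√3 (z = √(-26 + (6 + 2*4)) = √(-26 + (6 + 8)) = √(-26 + 14) = √(-12) = 2*I*√3 ≈ 3.4641*I)
r = -10/97 (r = (-4 - 1*(-14))/(-97) = (-4 + 14)*(-1/97) = 10*(-1/97) = -10/97 ≈ -0.10309)
r*z + 457 = -20*I*√3/97 + 457 = 457 - 20*I*√3/97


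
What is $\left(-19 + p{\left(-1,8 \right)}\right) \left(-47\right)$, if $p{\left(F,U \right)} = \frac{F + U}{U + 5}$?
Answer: $\frac{11280}{13} \approx 867.69$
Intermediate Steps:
$p{\left(F,U \right)} = \frac{F + U}{5 + U}$
$\left(-19 + p{\left(-1,8 \right)}\right) \left(-47\right) = \left(-19 + \frac{-1 + 8}{5 + 8}\right) \left(-47\right) = \left(-19 + \frac{1}{13} \cdot 7\right) \left(-47\right) = \left(-19 + \frac{7}{13}\right) \left(-47\right) = \left(- \frac{240}{13}\right) \left(-47\right) = \frac{11280}{13}$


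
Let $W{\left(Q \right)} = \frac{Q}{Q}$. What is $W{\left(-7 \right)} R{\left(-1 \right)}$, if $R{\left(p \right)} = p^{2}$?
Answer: $1$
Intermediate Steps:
$W{\left(Q \right)} = 1$
$W{\left(-7 \right)} R{\left(-1 \right)} = 1 \left(-1\right)^{2} = 1 \cdot 1 = 1$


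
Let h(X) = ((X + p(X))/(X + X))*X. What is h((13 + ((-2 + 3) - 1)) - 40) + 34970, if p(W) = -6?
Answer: 69907/2 ≈ 34954.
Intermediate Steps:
h(X) = -3 + X/2 (h(X) = ((X - 6)/(X + X))*X = ((-6 + X)/((2*X)))*X = ((-6 + X)*(1/(2*X)))*X = ((-6 + X)/(2*X))*X = -3 + X/2)
h((13 + ((-2 + 3) - 1)) - 40) + 34970 = (-3 + ((13 + ((-2 + 3) - 1)) - 40)/2) + 34970 = (-3 + ((13 + (1 - 1)) - 40)/2) + 34970 = (-3 + ((13 + 0) - 40)/2) + 34970 = (-3 + (13 - 40)/2) + 34970 = (-3 + (½)*(-27)) + 34970 = (-3 - 27/2) + 34970 = -33/2 + 34970 = 69907/2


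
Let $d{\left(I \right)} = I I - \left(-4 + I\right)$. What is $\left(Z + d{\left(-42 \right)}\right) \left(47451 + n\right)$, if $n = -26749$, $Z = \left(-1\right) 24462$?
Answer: $-468941704$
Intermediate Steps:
$Z = -24462$
$d{\left(I \right)} = 4 + I^{2} - I$ ($d{\left(I \right)} = I^{2} - \left(-4 + I\right) = 4 + I^{2} - I$)
$\left(Z + d{\left(-42 \right)}\right) \left(47451 + n\right) = \left(-24462 + \left(4 + \left(-42\right)^{2} - -42\right)\right) \left(47451 - 26749\right) = \left(-24462 + \left(4 + 1764 + 42\right)\right) 20702 = \left(-24462 + 1810\right) 20702 = \left(-22652\right) 20702 = -468941704$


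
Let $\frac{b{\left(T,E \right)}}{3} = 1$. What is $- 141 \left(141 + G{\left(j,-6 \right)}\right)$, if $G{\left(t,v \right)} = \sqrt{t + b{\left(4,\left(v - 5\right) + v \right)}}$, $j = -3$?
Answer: $-19881$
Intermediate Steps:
$b{\left(T,E \right)} = 3$ ($b{\left(T,E \right)} = 3 \cdot 1 = 3$)
$G{\left(t,v \right)} = \sqrt{3 + t}$ ($G{\left(t,v \right)} = \sqrt{t + 3} = \sqrt{3 + t}$)
$- 141 \left(141 + G{\left(j,-6 \right)}\right) = - 141 \left(141 + \sqrt{3 - 3}\right) = - 141 \left(141 + \sqrt{0}\right) = - 141 \left(141 + 0\right) = \left(-141\right) 141 = -19881$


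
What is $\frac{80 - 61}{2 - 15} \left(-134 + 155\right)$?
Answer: $- \frac{399}{13} \approx -30.692$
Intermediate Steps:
$\frac{80 - 61}{2 - 15} \left(-134 + 155\right) = \frac{19}{-13} \cdot 21 = 19 \left(- \frac{1}{13}\right) 21 = \left(- \frac{19}{13}\right) 21 = - \frac{399}{13}$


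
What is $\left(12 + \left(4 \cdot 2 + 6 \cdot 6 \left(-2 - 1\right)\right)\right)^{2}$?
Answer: $7744$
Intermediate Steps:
$\left(12 + \left(4 \cdot 2 + 6 \cdot 6 \left(-2 - 1\right)\right)\right)^{2} = \left(12 + \left(8 + 36 \left(-3\right)\right)\right)^{2} = \left(12 + \left(8 - 108\right)\right)^{2} = \left(12 - 100\right)^{2} = \left(-88\right)^{2} = 7744$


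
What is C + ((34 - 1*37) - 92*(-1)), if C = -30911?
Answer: -30822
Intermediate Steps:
C + ((34 - 1*37) - 92*(-1)) = -30911 + ((34 - 1*37) - 92*(-1)) = -30911 + ((34 - 37) + 92) = -30911 + (-3 + 92) = -30911 + 89 = -30822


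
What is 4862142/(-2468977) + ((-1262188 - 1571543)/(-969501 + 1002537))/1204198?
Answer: -64477390312229121/32740186465891352 ≈ -1.9694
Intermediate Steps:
4862142/(-2468977) + ((-1262188 - 1571543)/(-969501 + 1002537))/1204198 = 4862142*(-1/2468977) - 2833731/33036*(1/1204198) = -4862142/2468977 - 2833731*1/33036*(1/1204198) = -4862142/2468977 - 944577/11012*1/1204198 = -4862142/2468977 - 944577/13260628376 = -64477390312229121/32740186465891352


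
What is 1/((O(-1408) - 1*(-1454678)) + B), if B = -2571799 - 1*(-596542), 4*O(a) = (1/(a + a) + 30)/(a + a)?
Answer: -31719424/16512466110975 ≈ -1.9209e-6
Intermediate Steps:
O(a) = (30 + 1/(2*a))/(8*a) (O(a) = ((1/(a + a) + 30)/(a + a))/4 = ((1/(2*a) + 30)/((2*a)))/4 = ((1/(2*a) + 30)*(1/(2*a)))/4 = ((30 + 1/(2*a))*(1/(2*a)))/4 = ((30 + 1/(2*a))/(2*a))/4 = (30 + 1/(2*a))/(8*a))
B = -1975257 (B = -2571799 + 596542 = -1975257)
1/((O(-1408) - 1*(-1454678)) + B) = 1/(((1/16)*(1 + 60*(-1408))/(-1408)² - 1*(-1454678)) - 1975257) = 1/(((1/16)*(1/1982464)*(1 - 84480) + 1454678) - 1975257) = 1/(((1/16)*(1/1982464)*(-84479) + 1454678) - 1975257) = 1/((-84479/31719424 + 1454678) - 1975257) = 1/(46141548180993/31719424 - 1975257) = 1/(-16512466110975/31719424) = -31719424/16512466110975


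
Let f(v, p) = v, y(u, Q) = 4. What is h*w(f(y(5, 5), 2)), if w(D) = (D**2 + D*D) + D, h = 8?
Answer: 288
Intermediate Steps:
w(D) = D + 2*D**2 (w(D) = (D**2 + D**2) + D = 2*D**2 + D = D + 2*D**2)
h*w(f(y(5, 5), 2)) = 8*(4*(1 + 2*4)) = 8*(4*(1 + 8)) = 8*(4*9) = 8*36 = 288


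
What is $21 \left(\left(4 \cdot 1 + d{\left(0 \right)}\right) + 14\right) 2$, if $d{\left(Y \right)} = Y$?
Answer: $756$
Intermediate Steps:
$21 \left(\left(4 \cdot 1 + d{\left(0 \right)}\right) + 14\right) 2 = 21 \left(\left(4 \cdot 1 + 0\right) + 14\right) 2 = 21 \left(\left(4 + 0\right) + 14\right) 2 = 21 \left(4 + 14\right) 2 = 21 \cdot 18 \cdot 2 = 378 \cdot 2 = 756$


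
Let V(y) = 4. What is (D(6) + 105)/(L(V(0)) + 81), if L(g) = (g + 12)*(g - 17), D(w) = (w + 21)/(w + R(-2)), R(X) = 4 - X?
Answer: -429/508 ≈ -0.84449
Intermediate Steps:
D(w) = (21 + w)/(6 + w) (D(w) = (w + 21)/(w + (4 - 1*(-2))) = (21 + w)/(w + (4 + 2)) = (21 + w)/(w + 6) = (21 + w)/(6 + w))
L(g) = (-17 + g)*(12 + g) (L(g) = (12 + g)*(-17 + g) = (-17 + g)*(12 + g))
(D(6) + 105)/(L(V(0)) + 81) = ((21 + 6)/(6 + 6) + 105)/((-204 + 4² - 5*4) + 81) = (27/12 + 105)/((-204 + 16 - 20) + 81) = ((1/12)*27 + 105)/(-208 + 81) = (9/4 + 105)/(-127) = (429/4)*(-1/127) = -429/508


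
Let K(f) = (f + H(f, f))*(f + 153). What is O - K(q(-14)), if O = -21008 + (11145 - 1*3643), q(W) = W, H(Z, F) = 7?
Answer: -12533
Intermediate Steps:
K(f) = (7 + f)*(153 + f) (K(f) = (f + 7)*(f + 153) = (7 + f)*(153 + f))
O = -13506 (O = -21008 + (11145 - 3643) = -21008 + 7502 = -13506)
O - K(q(-14)) = -13506 - (1071 + (-14)**2 + 160*(-14)) = -13506 - (1071 + 196 - 2240) = -13506 - 1*(-973) = -13506 + 973 = -12533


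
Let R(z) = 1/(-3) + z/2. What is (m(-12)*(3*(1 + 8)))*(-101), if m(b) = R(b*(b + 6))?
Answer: -97263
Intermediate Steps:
R(z) = -⅓ + z/2 (R(z) = 1*(-⅓) + z*(½) = -⅓ + z/2)
m(b) = -⅓ + b*(6 + b)/2 (m(b) = -⅓ + (b*(b + 6))/2 = -⅓ + (b*(6 + b))/2 = -⅓ + b*(6 + b)/2)
(m(-12)*(3*(1 + 8)))*(-101) = ((-⅓ + (½)*(-12)*(6 - 12))*(3*(1 + 8)))*(-101) = ((-⅓ + (½)*(-12)*(-6))*(3*9))*(-101) = ((-⅓ + 36)*27)*(-101) = ((107/3)*27)*(-101) = 963*(-101) = -97263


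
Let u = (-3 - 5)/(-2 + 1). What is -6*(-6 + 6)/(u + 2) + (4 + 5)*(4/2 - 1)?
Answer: 9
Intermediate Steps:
u = 8 (u = -8/(-1) = -8*(-1) = 8)
-6*(-6 + 6)/(u + 2) + (4 + 5)*(4/2 - 1) = -6*(-6 + 6)/(8 + 2) + (4 + 5)*(4/2 - 1) = -0/10 + 9*(4*(1/2) - 1) = -0/10 + 9*(2 - 1) = -6*0 + 9*1 = 0 + 9 = 9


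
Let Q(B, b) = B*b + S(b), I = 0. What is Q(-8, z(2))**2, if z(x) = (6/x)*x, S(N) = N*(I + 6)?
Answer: 144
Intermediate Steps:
S(N) = 6*N (S(N) = N*(0 + 6) = N*6 = 6*N)
z(x) = 6
Q(B, b) = 6*b + B*b (Q(B, b) = B*b + 6*b = 6*b + B*b)
Q(-8, z(2))**2 = (6*(6 - 8))**2 = (6*(-2))**2 = (-12)**2 = 144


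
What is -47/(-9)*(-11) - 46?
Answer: -931/9 ≈ -103.44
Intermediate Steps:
-47/(-9)*(-11) - 46 = -47*(-⅑)*(-11) - 46 = (47/9)*(-11) - 46 = -517/9 - 46 = -931/9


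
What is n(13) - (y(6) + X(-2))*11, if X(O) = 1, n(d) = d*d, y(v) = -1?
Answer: 169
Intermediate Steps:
n(d) = d**2
n(13) - (y(6) + X(-2))*11 = 13**2 - (-1 + 1)*11 = 169 - 0*11 = 169 - 1*0 = 169 + 0 = 169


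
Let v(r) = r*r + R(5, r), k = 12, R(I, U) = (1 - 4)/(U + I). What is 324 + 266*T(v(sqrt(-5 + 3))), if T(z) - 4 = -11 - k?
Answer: -4730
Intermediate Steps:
R(I, U) = -3/(I + U)
v(r) = r**2 - 3/(5 + r) (v(r) = r*r - 3/(5 + r) = r**2 - 3/(5 + r))
T(z) = -19 (T(z) = 4 + (-11 - 1*12) = 4 + (-11 - 12) = 4 - 23 = -19)
324 + 266*T(v(sqrt(-5 + 3))) = 324 + 266*(-19) = 324 - 5054 = -4730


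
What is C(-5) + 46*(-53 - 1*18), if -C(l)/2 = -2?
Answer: -3262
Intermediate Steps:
C(l) = 4 (C(l) = -2*(-2) = 4)
C(-5) + 46*(-53 - 1*18) = 4 + 46*(-53 - 1*18) = 4 + 46*(-53 - 18) = 4 + 46*(-71) = 4 - 3266 = -3262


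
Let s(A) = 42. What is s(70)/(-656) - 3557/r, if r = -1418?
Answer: 568459/232552 ≈ 2.4444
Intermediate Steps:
s(70)/(-656) - 3557/r = 42/(-656) - 3557/(-1418) = 42*(-1/656) - 3557*(-1/1418) = -21/328 + 3557/1418 = 568459/232552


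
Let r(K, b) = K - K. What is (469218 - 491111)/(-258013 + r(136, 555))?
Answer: 21893/258013 ≈ 0.084852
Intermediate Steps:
r(K, b) = 0
(469218 - 491111)/(-258013 + r(136, 555)) = (469218 - 491111)/(-258013 + 0) = -21893/(-258013) = -21893*(-1/258013) = 21893/258013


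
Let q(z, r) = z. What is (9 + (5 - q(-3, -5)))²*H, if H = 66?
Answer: 19074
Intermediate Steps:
(9 + (5 - q(-3, -5)))²*H = (9 + (5 - 1*(-3)))²*66 = (9 + (5 + 3))²*66 = (9 + 8)²*66 = 17²*66 = 289*66 = 19074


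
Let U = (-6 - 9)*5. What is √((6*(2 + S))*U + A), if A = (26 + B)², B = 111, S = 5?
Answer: √15619 ≈ 124.98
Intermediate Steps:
U = -75 (U = -15*5 = -75)
A = 18769 (A = (26 + 111)² = 137² = 18769)
√((6*(2 + S))*U + A) = √((6*(2 + 5))*(-75) + 18769) = √((6*7)*(-75) + 18769) = √(42*(-75) + 18769) = √(-3150 + 18769) = √15619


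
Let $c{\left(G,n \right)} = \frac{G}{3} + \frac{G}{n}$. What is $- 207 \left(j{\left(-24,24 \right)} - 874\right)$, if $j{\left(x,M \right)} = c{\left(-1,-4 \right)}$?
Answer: $\frac{723741}{4} \approx 1.8094 \cdot 10^{5}$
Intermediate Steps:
$c{\left(G,n \right)} = \frac{G}{3} + \frac{G}{n}$ ($c{\left(G,n \right)} = G \frac{1}{3} + \frac{G}{n} = \frac{G}{3} + \frac{G}{n}$)
$j{\left(x,M \right)} = - \frac{1}{12}$ ($j{\left(x,M \right)} = \frac{1}{3} \left(-1\right) - \frac{1}{-4} = - \frac{1}{3} - - \frac{1}{4} = - \frac{1}{3} + \frac{1}{4} = - \frac{1}{12}$)
$- 207 \left(j{\left(-24,24 \right)} - 874\right) = - 207 \left(- \frac{1}{12} - 874\right) = \left(-207\right) \left(- \frac{10489}{12}\right) = \frac{723741}{4}$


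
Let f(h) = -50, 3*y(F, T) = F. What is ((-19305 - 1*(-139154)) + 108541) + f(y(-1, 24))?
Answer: 228340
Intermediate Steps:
y(F, T) = F/3
((-19305 - 1*(-139154)) + 108541) + f(y(-1, 24)) = ((-19305 - 1*(-139154)) + 108541) - 50 = ((-19305 + 139154) + 108541) - 50 = (119849 + 108541) - 50 = 228390 - 50 = 228340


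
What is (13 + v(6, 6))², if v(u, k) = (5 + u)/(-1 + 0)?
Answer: 4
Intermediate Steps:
v(u, k) = -5 - u (v(u, k) = (5 + u)/(-1) = (5 + u)*(-1) = -5 - u)
(13 + v(6, 6))² = (13 + (-5 - 1*6))² = (13 + (-5 - 6))² = (13 - 11)² = 2² = 4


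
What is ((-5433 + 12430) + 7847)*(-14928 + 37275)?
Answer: 331718868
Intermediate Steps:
((-5433 + 12430) + 7847)*(-14928 + 37275) = (6997 + 7847)*22347 = 14844*22347 = 331718868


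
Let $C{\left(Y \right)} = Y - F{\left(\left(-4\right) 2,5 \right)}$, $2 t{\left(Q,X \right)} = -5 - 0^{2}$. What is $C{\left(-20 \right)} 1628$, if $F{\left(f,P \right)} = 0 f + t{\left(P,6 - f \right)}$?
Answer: $-28490$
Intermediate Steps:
$t{\left(Q,X \right)} = - \frac{5}{2}$ ($t{\left(Q,X \right)} = \frac{-5 - 0^{2}}{2} = \frac{-5 - 0}{2} = \frac{-5 + 0}{2} = \frac{1}{2} \left(-5\right) = - \frac{5}{2}$)
$F{\left(f,P \right)} = - \frac{5}{2}$ ($F{\left(f,P \right)} = 0 f - \frac{5}{2} = 0 - \frac{5}{2} = - \frac{5}{2}$)
$C{\left(Y \right)} = \frac{5}{2} + Y$ ($C{\left(Y \right)} = Y - - \frac{5}{2} = Y + \frac{5}{2} = \frac{5}{2} + Y$)
$C{\left(-20 \right)} 1628 = \left(\frac{5}{2} - 20\right) 1628 = \left(- \frac{35}{2}\right) 1628 = -28490$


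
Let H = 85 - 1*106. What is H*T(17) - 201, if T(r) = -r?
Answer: 156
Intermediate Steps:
H = -21 (H = 85 - 106 = -21)
H*T(17) - 201 = -(-21)*17 - 201 = -21*(-17) - 201 = 357 - 201 = 156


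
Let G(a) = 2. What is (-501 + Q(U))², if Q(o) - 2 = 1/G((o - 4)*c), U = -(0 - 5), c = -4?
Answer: 994009/4 ≈ 2.4850e+5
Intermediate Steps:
U = 5 (U = -1*(-5) = 5)
Q(o) = 5/2 (Q(o) = 2 + 1/2 = 2 + ½ = 5/2)
(-501 + Q(U))² = (-501 + 5/2)² = (-997/2)² = 994009/4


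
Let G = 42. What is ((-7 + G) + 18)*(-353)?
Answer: -18709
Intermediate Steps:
((-7 + G) + 18)*(-353) = ((-7 + 42) + 18)*(-353) = (35 + 18)*(-353) = 53*(-353) = -18709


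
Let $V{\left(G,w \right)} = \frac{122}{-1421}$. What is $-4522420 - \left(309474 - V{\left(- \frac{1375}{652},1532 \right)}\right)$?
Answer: $- \frac{6866121496}{1421} \approx -4.8319 \cdot 10^{6}$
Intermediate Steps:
$V{\left(G,w \right)} = - \frac{122}{1421}$ ($V{\left(G,w \right)} = 122 \left(- \frac{1}{1421}\right) = - \frac{122}{1421}$)
$-4522420 - \left(309474 - V{\left(- \frac{1375}{652},1532 \right)}\right) = -4522420 - \left(309474 - - \frac{122}{1421}\right) = -4522420 - \left(309474 + \frac{122}{1421}\right) = -4522420 - \frac{439762676}{1421} = - \frac{6866121496}{1421}$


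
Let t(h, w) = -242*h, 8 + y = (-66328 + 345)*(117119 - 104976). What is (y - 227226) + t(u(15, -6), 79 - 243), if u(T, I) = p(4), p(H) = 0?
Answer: -801458803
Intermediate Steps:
y = -801231577 (y = -8 + (-66328 + 345)*(117119 - 104976) = -8 - 65983*12143 = -8 - 801231569 = -801231577)
u(T, I) = 0
(y - 227226) + t(u(15, -6), 79 - 243) = (-801231577 - 227226) - 242*0 = -801458803 + 0 = -801458803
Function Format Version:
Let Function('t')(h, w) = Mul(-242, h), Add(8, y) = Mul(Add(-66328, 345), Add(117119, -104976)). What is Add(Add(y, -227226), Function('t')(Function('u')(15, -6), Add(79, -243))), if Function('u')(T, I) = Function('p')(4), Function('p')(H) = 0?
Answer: -801458803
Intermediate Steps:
y = -801231577 (y = Add(-8, Mul(Add(-66328, 345), Add(117119, -104976))) = Add(-8, Mul(-65983, 12143)) = Add(-8, -801231569) = -801231577)
Function('u')(T, I) = 0
Add(Add(y, -227226), Function('t')(Function('u')(15, -6), Add(79, -243))) = Add(Add(-801231577, -227226), Mul(-242, 0)) = Add(-801458803, 0) = -801458803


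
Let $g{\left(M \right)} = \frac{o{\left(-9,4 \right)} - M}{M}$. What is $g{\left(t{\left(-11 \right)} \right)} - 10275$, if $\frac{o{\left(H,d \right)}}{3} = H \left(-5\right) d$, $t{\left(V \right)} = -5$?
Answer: $-10384$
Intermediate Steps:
$o{\left(H,d \right)} = - 15 H d$ ($o{\left(H,d \right)} = 3 H \left(-5\right) d = 3 - 5 H d = 3 \left(- 5 H d\right) = - 15 H d$)
$g{\left(M \right)} = \frac{540 - M}{M}$ ($g{\left(M \right)} = \frac{\left(-15\right) \left(-9\right) 4 - M}{M} = \frac{540 - M}{M}$)
$g{\left(t{\left(-11 \right)} \right)} - 10275 = \frac{540 - -5}{-5} - 10275 = - \frac{540 + 5}{5} - 10275 = \left(- \frac{1}{5}\right) 545 - 10275 = -109 - 10275 = -10384$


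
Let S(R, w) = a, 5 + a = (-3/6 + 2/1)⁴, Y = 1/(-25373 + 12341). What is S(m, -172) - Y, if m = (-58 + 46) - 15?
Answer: 1631/26064 ≈ 0.062577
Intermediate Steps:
Y = -1/13032 (Y = 1/(-13032) = -1/13032 ≈ -7.6734e-5)
m = -27 (m = -12 - 15 = -27)
a = 1/16 (a = -5 + (-3/6 + 2/1)⁴ = -5 + (-3*⅙ + 2*1)⁴ = -5 + (-½ + 2)⁴ = -5 + (3/2)⁴ = -5 + 81/16 = 1/16 ≈ 0.062500)
S(R, w) = 1/16
S(m, -172) - Y = 1/16 - 1*(-1/13032) = 1/16 + 1/13032 = 1631/26064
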